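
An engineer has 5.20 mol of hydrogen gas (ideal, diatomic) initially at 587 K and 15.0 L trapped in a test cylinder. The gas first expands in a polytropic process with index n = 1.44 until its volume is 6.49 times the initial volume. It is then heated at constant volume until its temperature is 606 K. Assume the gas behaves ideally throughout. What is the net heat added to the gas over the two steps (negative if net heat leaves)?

34400 J

P₁ = nRT₁/V₁ = 5.20×8.314×587/15.0 = 1690 kPa.
Step 1 — Polytropic n=1.44: T₂ = T₁(V₁/V₂)^(n−1) = 587×(0.154)^0.44 = 258 K; P₂ = P₁(V₁/V₂)^n = 114 kPa.
W = (P₁V₁−P₂V₂)/(n−1) = (1690×15.0−114×97.4)/0.44 = 32300 J.
ΔU = nCvΔT = 5.20×20.8×(258−587) = -35600 J.
Q = ΔU + W = -3230 J.
State after step 1: P = 114 kPa, V = 97.4 L, T = 258 K.
Step 2 — Isochoric: V stays 97.4 L; P/T = const ⇒ T₂ = 606 K, P₂ = 269 kPa.
W = 0 (no volume change).
ΔU = nCvΔT = 5.20×20.8×(606−258) = 37600 J.
Q = ΔU = 37600 J.
Net over both steps: W = 32300 J, Q = 34400 J, ΔU = 2050 J.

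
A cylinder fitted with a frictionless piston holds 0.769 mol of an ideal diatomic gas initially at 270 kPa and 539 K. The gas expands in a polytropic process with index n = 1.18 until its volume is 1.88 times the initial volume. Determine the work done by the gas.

V₁ = nRT₁/P₁ = 0.769×8.314×539/270 = 12.8 L.
Polytropic n=1.18: T₂ = T₁(V₁/V₂)^(n−1) = 539×(0.532)^0.18 = 481 K; P₂ = P₁(V₁/V₂)^n = 128 kPa.
W = (P₁V₁−P₂V₂)/(n−1) = (270×12.8−128×24.0)/0.18 = 2060 J.

2060 J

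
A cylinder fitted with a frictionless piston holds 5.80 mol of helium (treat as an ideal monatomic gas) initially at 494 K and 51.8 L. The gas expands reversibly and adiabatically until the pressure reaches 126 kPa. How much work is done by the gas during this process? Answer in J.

14400 J

P₁ = nRT₁/V₁ = 5.80×8.314×494/51.8 = 460 kPa.
Adiabatic: T₂/T₁ = (P₂/P₁)^((γ−1)/γ) ⇒ T₂ = 494×(0.274)^0.400 = 294 K; V₂ = 113 L.
ΔU = nCvΔT = 5.80×12.5×(294−494) = -14400 J.
Q = 0 for an adiabatic process, so W = −ΔU = 14400 J.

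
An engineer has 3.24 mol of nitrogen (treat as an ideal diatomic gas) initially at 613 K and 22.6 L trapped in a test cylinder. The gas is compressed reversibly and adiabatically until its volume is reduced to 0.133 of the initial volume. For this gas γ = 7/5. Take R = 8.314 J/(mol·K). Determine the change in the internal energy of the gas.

51200 J

P₁ = nRT₁/V₁ = 3.24×8.314×613/22.6 = 731 kPa.
Adiabatic: TV^(γ−1) = const ⇒ T₂ = 613×(7.52)^0.400 = 1370 K; PV^γ = const ⇒ P₂ = 12300 kPa.
For an ideal gas ΔU = nCvΔT with Cv = (5/2)R = 20.8 J/(mol·K).
ΔU = 3.24×20.8×(1370−613) = 51200 J.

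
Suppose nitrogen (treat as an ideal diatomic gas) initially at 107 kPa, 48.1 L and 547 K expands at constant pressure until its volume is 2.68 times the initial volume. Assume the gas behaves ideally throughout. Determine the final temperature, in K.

1470 K

Isobaric: P stays 107 kPa; V/T = const ⇒ T₂ = 1470 K, V₂ = 129 L.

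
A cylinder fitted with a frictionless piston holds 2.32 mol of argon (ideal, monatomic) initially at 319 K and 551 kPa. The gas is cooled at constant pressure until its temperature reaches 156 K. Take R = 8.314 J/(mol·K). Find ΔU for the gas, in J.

-4720 J

V₁ = nRT₁/P₁ = 2.32×8.314×319/551 = 11.2 L.
Isobaric: P stays 551 kPa; V/T = const ⇒ T₂ = 156 K, V₂ = 5.46 L.
For an ideal gas ΔU = nCvΔT with Cv = (3/2)R = 12.5 J/(mol·K).
ΔU = 2.32×12.5×(156−319) = -4720 J.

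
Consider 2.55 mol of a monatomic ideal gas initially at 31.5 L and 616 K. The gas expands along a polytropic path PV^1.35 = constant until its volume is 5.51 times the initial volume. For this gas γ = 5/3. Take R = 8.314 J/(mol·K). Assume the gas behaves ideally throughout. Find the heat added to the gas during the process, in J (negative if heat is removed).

7970 J

P₁ = nRT₁/V₁ = 2.55×8.314×616/31.5 = 415 kPa.
Polytropic n=1.35: T₂ = T₁(V₁/V₂)^(n−1) = 616×(0.181)^0.35 = 339 K; P₂ = P₁(V₁/V₂)^n = 41.4 kPa.
W = (P₁V₁−P₂V₂)/(n−1) = (415×31.5−41.4×174)/0.35 = 16800 J.
ΔU = nCvΔT = 2.55×12.5×(339−616) = -8810 J.
Q = ΔU + W = 7970 J.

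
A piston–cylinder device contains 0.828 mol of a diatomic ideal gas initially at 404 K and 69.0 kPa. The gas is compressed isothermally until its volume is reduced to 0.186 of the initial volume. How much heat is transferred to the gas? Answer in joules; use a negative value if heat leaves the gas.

V₁ = nRT₁/P₁ = 0.828×8.314×404/69.0 = 40.3 L.
Isothermal: T stays 404 K; PV = const ⇒ V₂ = 7.50 L, P₂ = 371 kPa.
ΔU = 0 (ideal gas, T constant).
W = nRT ln(V₂/V₁) = 0.828×8.314×404×ln(0.186) = -4680 J.
Q = ΔU + W = -4680 J.

-4680 J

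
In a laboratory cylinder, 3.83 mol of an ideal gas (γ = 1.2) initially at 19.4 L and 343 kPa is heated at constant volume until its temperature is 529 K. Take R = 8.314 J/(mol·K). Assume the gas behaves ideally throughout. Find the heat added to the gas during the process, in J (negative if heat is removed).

51000 J

T₁ = P₁V₁/(nR) = 343×19.4/(3.83×8.314) = 209 K.
Isochoric: V stays 19.4 L; P/T = const ⇒ T₂ = 529 K, P₂ = 868 kPa.
W = 0 (no volume change).
ΔU = nCvΔT = 3.83×41.6×(529−209) = 51000 J.
Q = ΔU = 51000 J.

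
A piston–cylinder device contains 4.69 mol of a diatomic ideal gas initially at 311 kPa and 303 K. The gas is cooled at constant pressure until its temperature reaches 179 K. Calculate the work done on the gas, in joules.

4840 J

V₁ = nRT₁/P₁ = 4.69×8.314×303/311 = 38.0 L.
Isobaric: P stays 311 kPa; V/T = const ⇒ T₂ = 179 K, V₂ = 22.4 L.
W = PΔV = 311×(22.4−38.0) kPa·L = -4840 J.
Work done on the gas = −W_by = 4840 J.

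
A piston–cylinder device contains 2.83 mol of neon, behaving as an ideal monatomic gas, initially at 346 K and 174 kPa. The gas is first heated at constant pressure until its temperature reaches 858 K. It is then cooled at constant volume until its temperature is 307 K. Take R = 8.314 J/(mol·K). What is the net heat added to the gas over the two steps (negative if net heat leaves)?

10700 J

V₁ = nRT₁/P₁ = 2.83×8.314×346/174 = 46.8 L.
Step 1 — Isobaric: P stays 174 kPa; V/T = const ⇒ T₂ = 858 K, V₂ = 116 L.
W = PΔV = 174×(116−46.8) kPa·L = 12000 J.
ΔU = nCvΔT = 2.83×12.5×(858−346) = 18100 J.
Q = ΔU + W = nCpΔT = 30100 J.
State after step 1: P = 174 kPa, V = 116 L, T = 858 K.
Step 2 — Isochoric: V stays 116 L; P/T = const ⇒ T₂ = 307 K, P₂ = 62.3 kPa.
W = 0 (no volume change).
ΔU = nCvΔT = 2.83×12.5×(307−858) = -19400 J.
Q = ΔU = -19400 J.
Net over both steps: W = 12000 J, Q = 10700 J, ΔU = -1380 J.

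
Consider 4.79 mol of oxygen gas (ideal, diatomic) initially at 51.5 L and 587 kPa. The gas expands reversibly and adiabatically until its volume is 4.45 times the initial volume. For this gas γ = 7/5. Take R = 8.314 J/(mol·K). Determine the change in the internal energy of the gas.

-34000 J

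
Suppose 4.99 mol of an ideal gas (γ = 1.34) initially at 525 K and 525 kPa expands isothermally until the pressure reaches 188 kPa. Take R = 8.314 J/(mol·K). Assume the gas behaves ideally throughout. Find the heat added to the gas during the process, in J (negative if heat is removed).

V₁ = nRT₁/P₁ = 4.99×8.314×525/525 = 41.5 L.
Isothermal: T stays 525 K; PV = const ⇒ V₂ = 116 L, P₂ = 188 kPa.
ΔU = 0 (ideal gas, T constant).
W = nRT ln(V₂/V₁) = 4.99×8.314×525×ln(2.79) = 22400 J.
Q = ΔU + W = 22400 J.

22400 J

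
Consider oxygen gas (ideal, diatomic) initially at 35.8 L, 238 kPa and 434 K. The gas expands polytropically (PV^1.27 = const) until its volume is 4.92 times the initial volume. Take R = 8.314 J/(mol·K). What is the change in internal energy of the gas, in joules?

-7450 J

n = P₁V₁/(RT₁) = 238×35.8/(8.314×434) = 2.36 mol.
Polytropic n=1.27: T₂ = T₁(V₁/V₂)^(n−1) = 434×(0.203)^0.27 = 282 K; P₂ = P₁(V₁/V₂)^n = 31.5 kPa.
For an ideal gas ΔU = nCvΔT with Cv = (5/2)R = 20.8 J/(mol·K).
ΔU = 2.36×20.8×(282−434) = -7450 J.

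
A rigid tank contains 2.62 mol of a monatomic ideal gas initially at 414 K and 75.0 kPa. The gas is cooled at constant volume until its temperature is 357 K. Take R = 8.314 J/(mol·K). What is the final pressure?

V₁ = nRT₁/P₁ = 2.62×8.314×414/75.0 = 120 L.
Isochoric: V stays 120 L; P/T = const ⇒ T₂ = 357 K, P₂ = 64.7 kPa.

64.7 kPa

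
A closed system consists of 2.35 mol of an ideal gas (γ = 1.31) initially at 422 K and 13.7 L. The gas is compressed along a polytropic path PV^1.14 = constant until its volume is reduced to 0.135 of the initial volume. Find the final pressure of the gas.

P₁ = nRT₁/V₁ = 2.35×8.314×422/13.7 = 602 kPa.
Polytropic n=1.14: T₂ = T₁(V₁/V₂)^(n−1) = 422×(7.41)^0.14 = 559 K; P₂ = P₁(V₁/V₂)^n = 5900 kPa.

5900 kPa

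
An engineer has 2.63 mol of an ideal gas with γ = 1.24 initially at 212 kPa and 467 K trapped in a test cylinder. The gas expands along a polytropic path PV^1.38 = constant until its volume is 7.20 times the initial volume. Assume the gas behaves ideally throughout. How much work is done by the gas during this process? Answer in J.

14200 J

V₁ = nRT₁/P₁ = 2.63×8.314×467/212 = 48.2 L.
Polytropic n=1.38: T₂ = T₁(V₁/V₂)^(n−1) = 467×(0.139)^0.38 = 221 K; P₂ = P₁(V₁/V₂)^n = 13.9 kPa.
W = (P₁V₁−P₂V₂)/(n−1) = (212×48.2−13.9×347)/0.38 = 14200 J.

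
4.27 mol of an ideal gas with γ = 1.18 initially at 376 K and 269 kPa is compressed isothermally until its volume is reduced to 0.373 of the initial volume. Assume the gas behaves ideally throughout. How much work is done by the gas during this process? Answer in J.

V₁ = nRT₁/P₁ = 4.27×8.314×376/269 = 49.6 L.
Isothermal: T stays 376 K; PV = const ⇒ V₂ = 18.5 L, P₂ = 721 kPa.
W = nRT ln(V₂/V₁) = 4.27×8.314×376×ln(0.373) = -13200 J.

-13200 J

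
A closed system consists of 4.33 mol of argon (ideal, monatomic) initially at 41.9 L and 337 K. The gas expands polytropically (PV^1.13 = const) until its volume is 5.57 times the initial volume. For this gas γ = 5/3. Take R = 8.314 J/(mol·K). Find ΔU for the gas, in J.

P₁ = nRT₁/V₁ = 4.33×8.314×337/41.9 = 290 kPa.
Polytropic n=1.13: T₂ = T₁(V₁/V₂)^(n−1) = 337×(0.180)^0.13 = 270 K; P₂ = P₁(V₁/V₂)^n = 41.6 kPa.
For an ideal gas ΔU = nCvΔT with Cv = (3/2)R = 12.5 J/(mol·K).
ΔU = 4.33×12.5×(270−337) = -3640 J.

-3640 J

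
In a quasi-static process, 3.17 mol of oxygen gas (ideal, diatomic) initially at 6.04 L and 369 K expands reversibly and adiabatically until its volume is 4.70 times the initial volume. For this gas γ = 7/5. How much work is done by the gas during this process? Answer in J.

P₁ = nRT₁/V₁ = 3.17×8.314×369/6.04 = 1610 kPa.
Adiabatic: TV^(γ−1) = const ⇒ T₂ = 369×(0.213)^0.400 = 199 K; PV^γ = const ⇒ P₂ = 184 kPa.
ΔU = nCvΔT = 3.17×20.8×(199−369) = -11200 J.
Q = 0 for an adiabatic process, so W = −ΔU = 11200 J.

11200 J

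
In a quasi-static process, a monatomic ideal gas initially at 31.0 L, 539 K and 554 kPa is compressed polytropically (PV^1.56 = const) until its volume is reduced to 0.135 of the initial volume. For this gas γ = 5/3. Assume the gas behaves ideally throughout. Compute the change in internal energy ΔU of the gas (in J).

n = P₁V₁/(RT₁) = 554×31.0/(8.314×539) = 3.83 mol.
Polytropic n=1.56: T₂ = T₁(V₁/V₂)^(n−1) = 539×(7.41)^0.56 = 1650 K; P₂ = P₁(V₁/V₂)^n = 12600 kPa.
For an ideal gas ΔU = nCvΔT with Cv = (3/2)R = 12.5 J/(mol·K).
ΔU = 3.83×12.5×(1650−539) = 53300 J.

53300 J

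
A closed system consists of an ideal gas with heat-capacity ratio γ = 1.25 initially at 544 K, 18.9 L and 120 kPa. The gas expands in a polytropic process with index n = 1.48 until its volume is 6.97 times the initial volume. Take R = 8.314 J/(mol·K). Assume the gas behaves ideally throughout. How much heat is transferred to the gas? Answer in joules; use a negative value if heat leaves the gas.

n = P₁V₁/(RT₁) = 120×18.9/(8.314×544) = 0.501 mol.
Polytropic n=1.48: T₂ = T₁(V₁/V₂)^(n−1) = 544×(0.143)^0.48 = 214 K; P₂ = P₁(V₁/V₂)^n = 6.78 kPa.
W = (P₁V₁−P₂V₂)/(n−1) = (120×18.9−6.78×132)/0.48 = 2860 J.
ΔU = nCvΔT = 0.501×33.3×(214−544) = -5500 J.
Q = ΔU + W = -2640 J.

-2640 J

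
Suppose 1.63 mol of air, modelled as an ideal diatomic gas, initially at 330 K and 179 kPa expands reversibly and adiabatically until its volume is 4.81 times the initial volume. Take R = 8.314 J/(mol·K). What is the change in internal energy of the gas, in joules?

-5220 J

V₁ = nRT₁/P₁ = 1.63×8.314×330/179 = 25.0 L.
Adiabatic: TV^(γ−1) = const ⇒ T₂ = 330×(0.208)^0.400 = 176 K; PV^γ = const ⇒ P₂ = 19.9 kPa.
For an ideal gas ΔU = nCvΔT with Cv = (5/2)R = 20.8 J/(mol·K).
ΔU = 1.63×20.8×(176−330) = -5220 J.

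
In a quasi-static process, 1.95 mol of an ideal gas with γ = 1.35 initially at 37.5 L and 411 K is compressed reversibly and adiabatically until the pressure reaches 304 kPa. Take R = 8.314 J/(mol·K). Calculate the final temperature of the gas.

P₁ = nRT₁/V₁ = 1.95×8.314×411/37.5 = 178 kPa.
Adiabatic: T₂/T₁ = (P₂/P₁)^((γ−1)/γ) ⇒ T₂ = 411×(1.71)^0.259 = 472 K; V₂ = 25.2 L.

472 K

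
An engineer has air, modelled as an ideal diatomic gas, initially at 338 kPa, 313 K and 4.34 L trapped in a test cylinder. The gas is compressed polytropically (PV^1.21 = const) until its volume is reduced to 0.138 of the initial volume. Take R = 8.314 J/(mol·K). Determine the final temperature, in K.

Polytropic n=1.21: T₂ = T₁(V₁/V₂)^(n−1) = 313×(7.25)^0.21 = 474 K; P₂ = P₁(V₁/V₂)^n = 3710 kPa.

474 K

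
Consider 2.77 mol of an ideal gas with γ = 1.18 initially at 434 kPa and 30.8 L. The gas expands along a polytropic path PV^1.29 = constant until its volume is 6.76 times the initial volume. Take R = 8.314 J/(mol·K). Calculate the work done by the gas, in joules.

19600 J

T₁ = P₁V₁/(nR) = 434×30.8/(2.77×8.314) = 580 K.
Polytropic n=1.29: T₂ = T₁(V₁/V₂)^(n−1) = 580×(0.148)^0.29 = 333 K; P₂ = P₁(V₁/V₂)^n = 36.9 kPa.
W = (P₁V₁−P₂V₂)/(n−1) = (434×30.8−36.9×208)/0.29 = 19600 J.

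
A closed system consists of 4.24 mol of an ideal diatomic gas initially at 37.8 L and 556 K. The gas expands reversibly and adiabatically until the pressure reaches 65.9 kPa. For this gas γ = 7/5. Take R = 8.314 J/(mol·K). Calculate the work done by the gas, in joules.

21800 J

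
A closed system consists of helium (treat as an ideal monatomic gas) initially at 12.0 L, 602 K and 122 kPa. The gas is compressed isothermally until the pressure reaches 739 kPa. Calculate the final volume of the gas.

1.98 L

Isothermal: T stays 602 K; PV = const ⇒ V₂ = 1.98 L, P₂ = 739 kPa.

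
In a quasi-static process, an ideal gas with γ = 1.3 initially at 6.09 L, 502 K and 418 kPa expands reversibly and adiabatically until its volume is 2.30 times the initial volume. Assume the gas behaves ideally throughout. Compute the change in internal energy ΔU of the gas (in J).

n = P₁V₁/(RT₁) = 418×6.09/(8.314×502) = 0.610 mol.
Adiabatic: TV^(γ−1) = const ⇒ T₂ = 502×(0.435)^0.300 = 391 K; PV^γ = const ⇒ P₂ = 142 kPa.
For an ideal gas ΔU = nCvΔT with Cv = R/(γ−1) = 27.7 J/(mol·K).
ΔU = 0.610×27.7×(391−502) = -1880 J.

-1880 J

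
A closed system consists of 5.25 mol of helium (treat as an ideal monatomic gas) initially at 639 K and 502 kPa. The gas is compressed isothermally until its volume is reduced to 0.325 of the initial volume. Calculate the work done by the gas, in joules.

V₁ = nRT₁/P₁ = 5.25×8.314×639/502 = 55.6 L.
Isothermal: T stays 639 K; PV = const ⇒ V₂ = 18.1 L, P₂ = 1540 kPa.
W = nRT ln(V₂/V₁) = 5.25×8.314×639×ln(0.325) = -31300 J.

-31300 J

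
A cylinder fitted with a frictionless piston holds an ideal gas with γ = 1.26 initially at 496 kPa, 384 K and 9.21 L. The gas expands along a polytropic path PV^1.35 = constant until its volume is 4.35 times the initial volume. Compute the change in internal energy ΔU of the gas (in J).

n = P₁V₁/(RT₁) = 496×9.21/(8.314×384) = 1.43 mol.
Polytropic n=1.35: T₂ = T₁(V₁/V₂)^(n−1) = 384×(0.230)^0.35 = 230 K; P₂ = P₁(V₁/V₂)^n = 68.2 kPa.
For an ideal gas ΔU = nCvΔT with Cv = R/(γ−1) = 32.0 J/(mol·K).
ΔU = 1.43×32.0×(230−384) = -7070 J.

-7070 J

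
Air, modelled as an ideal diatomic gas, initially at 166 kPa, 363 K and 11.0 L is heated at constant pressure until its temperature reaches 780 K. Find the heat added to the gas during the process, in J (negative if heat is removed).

7340 J

n = P₁V₁/(RT₁) = 166×11.0/(8.314×363) = 0.605 mol.
Isobaric: P stays 166 kPa; V/T = const ⇒ T₂ = 780 K, V₂ = 23.6 L.
W = PΔV = 166×(23.6−11.0) kPa·L = 2100 J.
ΔU = nCvΔT = 0.605×20.8×(780−363) = 5240 J.
Q = ΔU + W = nCpΔT = 7340 J.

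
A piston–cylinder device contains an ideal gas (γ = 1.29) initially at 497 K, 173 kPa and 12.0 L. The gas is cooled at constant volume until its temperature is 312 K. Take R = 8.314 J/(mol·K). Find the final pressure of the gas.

Isochoric: V stays 12.0 L; P/T = const ⇒ T₂ = 312 K, P₂ = 109 kPa.

109 kPa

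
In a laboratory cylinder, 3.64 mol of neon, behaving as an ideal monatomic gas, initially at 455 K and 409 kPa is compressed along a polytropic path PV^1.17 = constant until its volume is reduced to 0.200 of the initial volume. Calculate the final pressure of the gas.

V₁ = nRT₁/P₁ = 3.64×8.314×455/409 = 33.7 L.
Polytropic n=1.17: T₂ = T₁(V₁/V₂)^(n−1) = 455×(5.00)^0.17 = 598 K; P₂ = P₁(V₁/V₂)^n = 2690 kPa.

2690 kPa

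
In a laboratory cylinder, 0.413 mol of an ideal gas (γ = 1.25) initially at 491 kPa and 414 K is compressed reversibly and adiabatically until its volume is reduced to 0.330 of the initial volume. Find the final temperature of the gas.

546 K

V₁ = nRT₁/P₁ = 0.413×8.314×414/491 = 2.90 L.
Adiabatic: TV^(γ−1) = const ⇒ T₂ = 414×(3.03)^0.250 = 546 K; PV^γ = const ⇒ P₂ = 1960 kPa.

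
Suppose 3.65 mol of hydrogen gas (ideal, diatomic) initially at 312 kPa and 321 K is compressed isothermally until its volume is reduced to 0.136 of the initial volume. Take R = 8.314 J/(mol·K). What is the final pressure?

2290 kPa

V₁ = nRT₁/P₁ = 3.65×8.314×321/312 = 31.2 L.
Isothermal: T stays 321 K; PV = const ⇒ V₂ = 4.25 L, P₂ = 2290 kPa.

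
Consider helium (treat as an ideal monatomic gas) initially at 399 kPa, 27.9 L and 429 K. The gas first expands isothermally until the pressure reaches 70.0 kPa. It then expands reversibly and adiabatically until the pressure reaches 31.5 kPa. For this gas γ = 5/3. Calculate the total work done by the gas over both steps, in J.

23900 J

n = P₁V₁/(RT₁) = 399×27.9/(8.314×429) = 3.12 mol.
Step 1 — Isothermal: T stays 429 K; PV = const ⇒ V₂ = 159 L, P₂ = 70.0 kPa.
ΔU = 0 (ideal gas, T constant).
W = nRT ln(V₂/V₁) = 3.12×8.314×429×ln(5.70) = 19400 J.
Q = ΔU + W = 19400 J.
State after step 1: P = 70.0 kPa, V = 159 L, T = 429 K.
Step 2 — Adiabatic: T₂/T₁ = (P₂/P₁)^((γ−1)/γ) ⇒ T₂ = 429×(0.450)^0.400 = 312 K; V₂ = 257 L.
ΔU = nCvΔT = 3.12×12.5×(312−429) = -4570 J.
Q = 0 for an adiabatic process, so W = −ΔU = 4570 J.
Net over both steps: W = 23900 J, Q = 19400 J, ΔU = -4570 J.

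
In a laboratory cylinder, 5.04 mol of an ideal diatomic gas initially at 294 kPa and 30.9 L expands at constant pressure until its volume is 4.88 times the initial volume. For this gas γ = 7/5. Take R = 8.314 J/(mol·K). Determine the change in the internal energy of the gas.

T₁ = P₁V₁/(nR) = 294×30.9/(5.04×8.314) = 217 K.
Isobaric: P stays 294 kPa; V/T = const ⇒ T₂ = 1060 K, V₂ = 151 L.
For an ideal gas ΔU = nCvΔT with Cv = (5/2)R = 20.8 J/(mol·K).
ΔU = 5.04×20.8×(1060−217) = 88100 J.

88100 J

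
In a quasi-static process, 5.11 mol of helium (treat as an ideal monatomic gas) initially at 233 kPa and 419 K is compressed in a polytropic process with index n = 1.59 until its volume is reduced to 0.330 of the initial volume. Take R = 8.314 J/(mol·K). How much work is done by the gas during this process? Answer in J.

-27900 J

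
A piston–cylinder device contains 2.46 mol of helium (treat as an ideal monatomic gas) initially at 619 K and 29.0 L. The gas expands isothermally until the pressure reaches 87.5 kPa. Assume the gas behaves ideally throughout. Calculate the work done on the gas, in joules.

-20300 J

P₁ = nRT₁/V₁ = 2.46×8.314×619/29.0 = 437 kPa.
Isothermal: T stays 619 K; PV = const ⇒ V₂ = 145 L, P₂ = 87.5 kPa.
W = nRT ln(V₂/V₁) = 2.46×8.314×619×ln(4.99) = 20300 J.
Work done on the gas = −W_by = -20300 J.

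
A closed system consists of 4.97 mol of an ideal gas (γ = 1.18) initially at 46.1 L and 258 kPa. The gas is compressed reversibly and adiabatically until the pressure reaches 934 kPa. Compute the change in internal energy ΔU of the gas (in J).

14300 J

T₁ = P₁V₁/(nR) = 258×46.1/(4.97×8.314) = 288 K.
Adiabatic: T₂/T₁ = (P₂/P₁)^((γ−1)/γ) ⇒ T₂ = 288×(3.62)^0.153 = 350 K; V₂ = 15.5 L.
For an ideal gas ΔU = nCvΔT with Cv = R/(γ−1) = 46.2 J/(mol·K).
ΔU = 4.97×46.2×(350−288) = 14300 J.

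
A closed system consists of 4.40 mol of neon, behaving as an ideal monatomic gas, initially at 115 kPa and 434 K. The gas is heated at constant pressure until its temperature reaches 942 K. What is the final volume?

300 L

V₁ = nRT₁/P₁ = 4.40×8.314×434/115 = 138 L.
Isobaric: P stays 115 kPa; V/T = const ⇒ T₂ = 942 K, V₂ = 300 L.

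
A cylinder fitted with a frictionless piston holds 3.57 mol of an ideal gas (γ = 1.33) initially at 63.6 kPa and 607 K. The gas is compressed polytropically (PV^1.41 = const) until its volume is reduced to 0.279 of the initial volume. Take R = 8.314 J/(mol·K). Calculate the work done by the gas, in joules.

V₁ = nRT₁/P₁ = 3.57×8.314×607/63.6 = 283 L.
Polytropic n=1.41: T₂ = T₁(V₁/V₂)^(n−1) = 607×(3.58)^0.41 = 1020 K; P₂ = P₁(V₁/V₂)^n = 385 kPa.
W = (P₁V₁−P₂V₂)/(n−1) = (63.6×283−385×79.0)/0.41 = -30200 J.

-30200 J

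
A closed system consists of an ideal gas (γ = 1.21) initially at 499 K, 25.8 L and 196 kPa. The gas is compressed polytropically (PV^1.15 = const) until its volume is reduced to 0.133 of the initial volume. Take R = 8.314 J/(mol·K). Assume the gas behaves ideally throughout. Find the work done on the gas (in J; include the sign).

11900 J

n = P₁V₁/(RT₁) = 196×25.8/(8.314×499) = 1.22 mol.
Polytropic n=1.15: T₂ = T₁(V₁/V₂)^(n−1) = 499×(7.52)^0.15 = 675 K; P₂ = P₁(V₁/V₂)^n = 1990 kPa.
W = (P₁V₁−P₂V₂)/(n−1) = (196×25.8−1990×3.43)/0.15 = -11900 J.
Work done on the gas = −W_by = 11900 J.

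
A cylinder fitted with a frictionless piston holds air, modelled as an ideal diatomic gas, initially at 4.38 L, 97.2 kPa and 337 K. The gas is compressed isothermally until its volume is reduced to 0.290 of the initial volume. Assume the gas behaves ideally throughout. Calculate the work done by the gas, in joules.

-527 J

n = P₁V₁/(RT₁) = 97.2×4.38/(8.314×337) = 0.152 mol.
Isothermal: T stays 337 K; PV = const ⇒ V₂ = 1.27 L, P₂ = 335 kPa.
W = nRT ln(V₂/V₁) = 0.152×8.314×337×ln(0.290) = -527 J.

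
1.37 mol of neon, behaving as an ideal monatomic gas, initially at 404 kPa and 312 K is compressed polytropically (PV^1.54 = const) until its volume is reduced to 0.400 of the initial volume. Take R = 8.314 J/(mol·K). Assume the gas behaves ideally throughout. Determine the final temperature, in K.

V₁ = nRT₁/P₁ = 1.37×8.314×312/404 = 8.80 L.
Polytropic n=1.54: T₂ = T₁(V₁/V₂)^(n−1) = 312×(2.50)^0.54 = 512 K; P₂ = P₁(V₁/V₂)^n = 1660 kPa.

512 K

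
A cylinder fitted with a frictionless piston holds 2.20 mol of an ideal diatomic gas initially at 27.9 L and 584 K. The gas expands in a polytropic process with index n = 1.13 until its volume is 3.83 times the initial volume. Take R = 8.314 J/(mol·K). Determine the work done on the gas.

P₁ = nRT₁/V₁ = 2.20×8.314×584/27.9 = 383 kPa.
Polytropic n=1.13: T₂ = T₁(V₁/V₂)^(n−1) = 584×(0.261)^0.13 = 490 K; P₂ = P₁(V₁/V₂)^n = 84.0 kPa.
W = (P₁V₁−P₂V₂)/(n−1) = (383×27.9−84.0×107)/0.13 = 13200 J.
Work done on the gas = −W_by = -13200 J.

-13200 J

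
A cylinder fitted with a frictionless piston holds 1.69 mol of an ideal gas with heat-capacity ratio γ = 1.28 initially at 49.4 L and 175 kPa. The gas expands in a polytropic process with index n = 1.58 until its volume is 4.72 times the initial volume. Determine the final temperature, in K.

T₁ = P₁V₁/(nR) = 175×49.4/(1.69×8.314) = 615 K.
Polytropic n=1.58: T₂ = T₁(V₁/V₂)^(n−1) = 615×(0.212)^0.58 = 250 K; P₂ = P₁(V₁/V₂)^n = 15.1 kPa.

250 K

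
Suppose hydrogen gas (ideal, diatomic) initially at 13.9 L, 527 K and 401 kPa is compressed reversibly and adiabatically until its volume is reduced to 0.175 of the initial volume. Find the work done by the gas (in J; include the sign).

-14000 J

n = P₁V₁/(RT₁) = 401×13.9/(8.314×527) = 1.27 mol.
Adiabatic: TV^(γ−1) = const ⇒ T₂ = 527×(5.71)^0.400 = 1060 K; PV^γ = const ⇒ P₂ = 4600 kPa.
ΔU = nCvΔT = 1.27×20.8×(1060−527) = 14000 J.
Q = 0 for an adiabatic process, so W = −ΔU = -14000 J.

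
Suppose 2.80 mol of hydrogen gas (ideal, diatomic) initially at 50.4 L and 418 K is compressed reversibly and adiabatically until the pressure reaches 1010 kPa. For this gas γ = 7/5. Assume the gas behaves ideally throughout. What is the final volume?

P₁ = nRT₁/V₁ = 2.80×8.314×418/50.4 = 193 kPa.
Adiabatic: T₂/T₁ = (P₂/P₁)^((γ−1)/γ) ⇒ T₂ = 418×(5.23)^0.286 = 671 K; V₂ = 15.5 L.

15.5 L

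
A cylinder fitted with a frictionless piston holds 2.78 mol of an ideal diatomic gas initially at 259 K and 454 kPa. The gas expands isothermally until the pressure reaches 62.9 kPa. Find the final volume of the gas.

V₁ = nRT₁/P₁ = 2.78×8.314×259/454 = 13.2 L.
Isothermal: T stays 259 K; PV = const ⇒ V₂ = 95.2 L, P₂ = 62.9 kPa.

95.2 L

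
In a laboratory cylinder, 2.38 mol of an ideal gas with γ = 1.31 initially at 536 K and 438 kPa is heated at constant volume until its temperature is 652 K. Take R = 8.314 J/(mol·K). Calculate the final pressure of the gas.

533 kPa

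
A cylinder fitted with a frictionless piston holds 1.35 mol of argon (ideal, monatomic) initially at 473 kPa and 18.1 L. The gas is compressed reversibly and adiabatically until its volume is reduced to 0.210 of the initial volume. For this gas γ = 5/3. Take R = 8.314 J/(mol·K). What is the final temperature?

T₁ = P₁V₁/(nR) = 473×18.1/(1.35×8.314) = 763 K.
Adiabatic: TV^(γ−1) = const ⇒ T₂ = 763×(4.76)^0.667 = 2160 K; PV^γ = const ⇒ P₂ = 6380 kPa.

2160 K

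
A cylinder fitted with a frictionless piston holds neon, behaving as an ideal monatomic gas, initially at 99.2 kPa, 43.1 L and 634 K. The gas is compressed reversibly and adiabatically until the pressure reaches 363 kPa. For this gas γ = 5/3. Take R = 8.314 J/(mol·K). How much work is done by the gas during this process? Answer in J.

-4360 J

n = P₁V₁/(RT₁) = 99.2×43.1/(8.314×634) = 0.811 mol.
Adiabatic: T₂/T₁ = (P₂/P₁)^((γ−1)/γ) ⇒ T₂ = 634×(3.66)^0.400 = 1070 K; V₂ = 19.8 L.
ΔU = nCvΔT = 0.811×12.5×(1070−634) = 4360 J.
Q = 0 for an adiabatic process, so W = −ΔU = -4360 J.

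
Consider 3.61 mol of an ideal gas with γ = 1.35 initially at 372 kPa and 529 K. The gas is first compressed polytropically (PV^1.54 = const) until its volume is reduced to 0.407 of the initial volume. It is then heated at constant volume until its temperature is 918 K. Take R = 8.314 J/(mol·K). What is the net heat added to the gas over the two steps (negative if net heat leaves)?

V₁ = nRT₁/P₁ = 3.61×8.314×529/372 = 42.7 L.
Step 1 — Polytropic n=1.54: T₂ = T₁(V₁/V₂)^(n−1) = 529×(2.46)^0.54 = 860 K; P₂ = P₁(V₁/V₂)^n = 1490 kPa.
W = (P₁V₁−P₂V₂)/(n−1) = (372×42.7−1490×17.4)/0.54 = -18400 J.
ΔU = nCvΔT = 3.61×23.8×(860−529) = 28300 J.
Q = ΔU + W = 9970 J.
State after step 1: P = 1490 kPa, V = 17.4 L, T = 860 K.
Step 2 — Isochoric: V stays 17.4 L; P/T = const ⇒ T₂ = 918 K, P₂ = 1590 kPa.
W = 0 (no volume change).
ΔU = nCvΔT = 3.61×23.8×(918−860) = 5010 J.
Q = ΔU = 5010 J.
Net over both steps: W = -18400 J, Q = 15000 J, ΔU = 33400 J.

15000 J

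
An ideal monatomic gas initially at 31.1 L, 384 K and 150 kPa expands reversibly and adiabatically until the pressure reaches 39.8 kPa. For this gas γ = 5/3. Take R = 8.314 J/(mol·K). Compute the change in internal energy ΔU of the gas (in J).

-2880 J

n = P₁V₁/(RT₁) = 150×31.1/(8.314×384) = 1.46 mol.
Adiabatic: T₂/T₁ = (P₂/P₁)^((γ−1)/γ) ⇒ T₂ = 384×(0.265)^0.400 = 226 K; V₂ = 68.9 L.
For an ideal gas ΔU = nCvΔT with Cv = (3/2)R = 12.5 J/(mol·K).
ΔU = 1.46×12.5×(226−384) = -2880 J.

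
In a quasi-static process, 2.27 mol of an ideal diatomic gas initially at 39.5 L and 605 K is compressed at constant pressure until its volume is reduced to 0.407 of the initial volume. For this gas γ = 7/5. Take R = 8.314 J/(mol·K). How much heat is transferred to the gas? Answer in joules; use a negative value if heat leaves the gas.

P₁ = nRT₁/V₁ = 2.27×8.314×605/39.5 = 289 kPa.
Isobaric: P stays 289 kPa; V/T = const ⇒ T₂ = 246 K, V₂ = 16.1 L.
W = PΔV = 289×(16.1−39.5) kPa·L = -6770 J.
ΔU = nCvΔT = 2.27×20.8×(246−605) = -16900 J.
Q = ΔU + W = nCpΔT = -23700 J.

-23700 J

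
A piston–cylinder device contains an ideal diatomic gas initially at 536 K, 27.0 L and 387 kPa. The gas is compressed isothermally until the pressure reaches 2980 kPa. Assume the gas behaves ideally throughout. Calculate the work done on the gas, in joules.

n = P₁V₁/(RT₁) = 387×27.0/(8.314×536) = 2.34 mol.
Isothermal: T stays 536 K; PV = const ⇒ V₂ = 3.51 L, P₂ = 2980 kPa.
W = nRT ln(V₂/V₁) = 2.34×8.314×536×ln(0.130) = -21300 J.
Work done on the gas = −W_by = 21300 J.

21300 J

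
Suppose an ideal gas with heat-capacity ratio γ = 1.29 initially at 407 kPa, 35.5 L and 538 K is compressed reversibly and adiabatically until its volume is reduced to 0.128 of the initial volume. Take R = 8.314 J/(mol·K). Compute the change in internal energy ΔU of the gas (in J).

40600 J

n = P₁V₁/(RT₁) = 407×35.5/(8.314×538) = 3.23 mol.
Adiabatic: TV^(γ−1) = const ⇒ T₂ = 538×(7.81)^0.290 = 977 K; PV^γ = const ⇒ P₂ = 5770 kPa.
For an ideal gas ΔU = nCvΔT with Cv = R/(γ−1) = 28.7 J/(mol·K).
ΔU = 3.23×28.7×(977−538) = 40600 J.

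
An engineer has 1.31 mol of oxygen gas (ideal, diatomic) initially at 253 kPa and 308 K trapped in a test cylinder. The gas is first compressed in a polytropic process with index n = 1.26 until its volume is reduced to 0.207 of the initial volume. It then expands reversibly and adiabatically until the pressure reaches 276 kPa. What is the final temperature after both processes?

270 K

V₁ = nRT₁/P₁ = 1.31×8.314×308/253 = 13.3 L.
Step 1 — Polytropic n=1.26: T₂ = T₁(V₁/V₂)^(n−1) = 308×(4.83)^0.26 = 464 K; P₂ = P₁(V₁/V₂)^n = 1840 kPa.
W = (P₁V₁−P₂V₂)/(n−1) = (253×13.3−1840×2.74)/0.26 = -6530 J.
ΔU = nCvΔT = 1.31×20.8×(464−308) = 4240 J.
Q = ΔU + W = -2290 J.
State after step 1: P = 1840 kPa, V = 2.74 L, T = 464 K.
Step 2 — Adiabatic: T₂/T₁ = (P₂/P₁)^((γ−1)/γ) ⇒ T₂ = 464×(0.150)^0.286 = 270 K; V₂ = 10.6 L.
ΔU = nCvΔT = 1.31×20.8×(270−464) = -5290 J.
Q = 0 for an adiabatic process, so W = −ΔU = 5290 J.
Net over both steps: W = -1240 J, Q = -2290 J, ΔU = -1040 J.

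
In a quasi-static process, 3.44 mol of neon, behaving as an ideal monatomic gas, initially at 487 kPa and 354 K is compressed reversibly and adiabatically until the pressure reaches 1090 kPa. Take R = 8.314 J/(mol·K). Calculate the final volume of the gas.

V₁ = nRT₁/P₁ = 3.44×8.314×354/487 = 20.8 L.
Adiabatic: T₂/T₁ = (P₂/P₁)^((γ−1)/γ) ⇒ T₂ = 354×(2.24)^0.400 = 489 K; V₂ = 12.8 L.

12.8 L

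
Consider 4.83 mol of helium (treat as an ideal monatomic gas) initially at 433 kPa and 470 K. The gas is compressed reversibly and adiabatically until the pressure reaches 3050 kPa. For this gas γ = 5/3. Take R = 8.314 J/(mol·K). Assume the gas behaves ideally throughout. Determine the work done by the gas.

V₁ = nRT₁/P₁ = 4.83×8.314×470/433 = 43.6 L.
Adiabatic: T₂/T₁ = (P₂/P₁)^((γ−1)/γ) ⇒ T₂ = 470×(7.04)^0.400 = 1030 K; V₂ = 13.5 L.
ΔU = nCvΔT = 4.83×12.5×(1030−470) = 33500 J.
Q = 0 for an adiabatic process, so W = −ΔU = -33500 J.

-33500 J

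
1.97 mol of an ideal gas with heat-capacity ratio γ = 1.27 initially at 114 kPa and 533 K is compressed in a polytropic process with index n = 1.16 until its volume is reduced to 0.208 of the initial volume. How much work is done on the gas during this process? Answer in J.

15600 J

V₁ = nRT₁/P₁ = 1.97×8.314×533/114 = 76.6 L.
Polytropic n=1.16: T₂ = T₁(V₁/V₂)^(n−1) = 533×(4.81)^0.16 = 685 K; P₂ = P₁(V₁/V₂)^n = 705 kPa.
W = (P₁V₁−P₂V₂)/(n−1) = (114×76.6−705×15.9)/0.16 = -15600 J.
Work done on the gas = −W_by = 15600 J.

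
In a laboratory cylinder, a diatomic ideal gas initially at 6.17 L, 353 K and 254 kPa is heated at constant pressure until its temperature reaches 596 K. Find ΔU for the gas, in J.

2700 J

n = P₁V₁/(RT₁) = 254×6.17/(8.314×353) = 0.534 mol.
Isobaric: P stays 254 kPa; V/T = const ⇒ T₂ = 596 K, V₂ = 10.4 L.
For an ideal gas ΔU = nCvΔT with Cv = (5/2)R = 20.8 J/(mol·K).
ΔU = 0.534×20.8×(596−353) = 2700 J.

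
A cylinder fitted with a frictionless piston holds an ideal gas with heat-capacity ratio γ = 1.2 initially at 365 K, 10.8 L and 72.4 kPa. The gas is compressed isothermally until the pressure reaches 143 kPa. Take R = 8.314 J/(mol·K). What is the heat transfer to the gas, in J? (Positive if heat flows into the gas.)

n = P₁V₁/(RT₁) = 72.4×10.8/(8.314×365) = 0.258 mol.
Isothermal: T stays 365 K; PV = const ⇒ V₂ = 5.47 L, P₂ = 143 kPa.
ΔU = 0 (ideal gas, T constant).
W = nRT ln(V₂/V₁) = 0.258×8.314×365×ln(0.506) = -532 J.
Q = ΔU + W = -532 J.

-532 J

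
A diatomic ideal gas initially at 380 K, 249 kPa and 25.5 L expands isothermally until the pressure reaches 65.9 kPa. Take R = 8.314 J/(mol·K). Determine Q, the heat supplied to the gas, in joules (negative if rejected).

8440 J

n = P₁V₁/(RT₁) = 249×25.5/(8.314×380) = 2.01 mol.
Isothermal: T stays 380 K; PV = const ⇒ V₂ = 96.4 L, P₂ = 65.9 kPa.
ΔU = 0 (ideal gas, T constant).
W = nRT ln(V₂/V₁) = 2.01×8.314×380×ln(3.78) = 8440 J.
Q = ΔU + W = 8440 J.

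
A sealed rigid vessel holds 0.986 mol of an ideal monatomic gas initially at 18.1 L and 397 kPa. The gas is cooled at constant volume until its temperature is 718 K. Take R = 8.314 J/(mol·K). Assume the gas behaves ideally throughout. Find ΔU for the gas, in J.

T₁ = P₁V₁/(nR) = 397×18.1/(0.986×8.314) = 877 K.
Isochoric: V stays 18.1 L; P/T = const ⇒ T₂ = 718 K, P₂ = 325 kPa.
For an ideal gas ΔU = nCvΔT with Cv = (3/2)R = 12.5 J/(mol·K).
ΔU = 0.986×12.5×(718−877) = -1950 J.

-1950 J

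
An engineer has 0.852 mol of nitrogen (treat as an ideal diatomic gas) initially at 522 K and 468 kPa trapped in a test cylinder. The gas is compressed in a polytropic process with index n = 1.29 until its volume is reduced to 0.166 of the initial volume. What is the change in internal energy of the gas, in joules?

6320 J

V₁ = nRT₁/P₁ = 0.852×8.314×522/468 = 7.90 L.
Polytropic n=1.29: T₂ = T₁(V₁/V₂)^(n−1) = 522×(6.02)^0.29 = 879 K; P₂ = P₁(V₁/V₂)^n = 4750 kPa.
For an ideal gas ΔU = nCvΔT with Cv = (5/2)R = 20.8 J/(mol·K).
ΔU = 0.852×20.8×(879−522) = 6320 J.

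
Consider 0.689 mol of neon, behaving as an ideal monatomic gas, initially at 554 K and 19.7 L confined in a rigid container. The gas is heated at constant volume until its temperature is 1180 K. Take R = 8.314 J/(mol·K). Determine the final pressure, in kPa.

P₁ = nRT₁/V₁ = 0.689×8.314×554/19.7 = 161 kPa.
Isochoric: V stays 19.7 L; P/T = const ⇒ T₂ = 1180 K, P₂ = 343 kPa.

343 kPa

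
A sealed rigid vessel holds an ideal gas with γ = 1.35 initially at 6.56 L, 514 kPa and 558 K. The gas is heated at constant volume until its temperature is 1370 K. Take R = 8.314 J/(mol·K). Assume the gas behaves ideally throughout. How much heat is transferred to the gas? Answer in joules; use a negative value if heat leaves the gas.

14000 J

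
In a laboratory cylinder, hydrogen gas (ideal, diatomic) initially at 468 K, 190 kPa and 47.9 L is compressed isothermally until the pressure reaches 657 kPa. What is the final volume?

13.9 L

Isothermal: T stays 468 K; PV = const ⇒ V₂ = 13.9 L, P₂ = 657 kPa.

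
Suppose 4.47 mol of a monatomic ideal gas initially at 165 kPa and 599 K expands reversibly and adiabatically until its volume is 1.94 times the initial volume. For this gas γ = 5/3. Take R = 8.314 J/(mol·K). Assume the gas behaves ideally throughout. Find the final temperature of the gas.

V₁ = nRT₁/P₁ = 4.47×8.314×599/165 = 135 L.
Adiabatic: TV^(γ−1) = const ⇒ T₂ = 599×(0.515)^0.667 = 385 K; PV^γ = const ⇒ P₂ = 54.7 kPa.

385 K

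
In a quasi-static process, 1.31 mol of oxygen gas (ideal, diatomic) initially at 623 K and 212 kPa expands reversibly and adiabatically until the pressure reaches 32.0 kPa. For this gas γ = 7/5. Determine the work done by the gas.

V₁ = nRT₁/P₁ = 1.31×8.314×623/212 = 32.0 L.
Adiabatic: T₂/T₁ = (P₂/P₁)^((γ−1)/γ) ⇒ T₂ = 623×(0.151)^0.286 = 363 K; V₂ = 124 L.
ΔU = nCvΔT = 1.31×20.8×(363−623) = -7080 J.
Q = 0 for an adiabatic process, so W = −ΔU = 7080 J.

7080 J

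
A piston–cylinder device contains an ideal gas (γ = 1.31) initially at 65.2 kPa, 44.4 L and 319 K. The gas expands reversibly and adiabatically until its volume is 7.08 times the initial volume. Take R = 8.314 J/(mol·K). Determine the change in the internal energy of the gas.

-4250 J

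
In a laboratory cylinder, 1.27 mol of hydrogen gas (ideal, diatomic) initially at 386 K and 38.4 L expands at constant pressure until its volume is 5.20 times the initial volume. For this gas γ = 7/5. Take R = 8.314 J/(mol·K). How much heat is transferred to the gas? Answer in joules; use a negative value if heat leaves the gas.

P₁ = nRT₁/V₁ = 1.27×8.314×386/38.4 = 106 kPa.
Isobaric: P stays 106 kPa; V/T = const ⇒ T₂ = 2010 K, V₂ = 200 L.
W = PΔV = 106×(200−38.4) kPa·L = 17100 J.
ΔU = nCvΔT = 1.27×20.8×(2010−386) = 42800 J.
Q = ΔU + W = nCpΔT = 59900 J.

59900 J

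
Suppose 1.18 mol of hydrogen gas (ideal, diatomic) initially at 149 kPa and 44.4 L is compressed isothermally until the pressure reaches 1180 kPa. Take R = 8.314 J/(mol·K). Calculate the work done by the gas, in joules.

T₁ = P₁V₁/(nR) = 149×44.4/(1.18×8.314) = 674 K.
Isothermal: T stays 674 K; PV = const ⇒ V₂ = 5.61 L, P₂ = 1180 kPa.
W = nRT ln(V₂/V₁) = 1.18×8.314×674×ln(0.126) = -13700 J.

-13700 J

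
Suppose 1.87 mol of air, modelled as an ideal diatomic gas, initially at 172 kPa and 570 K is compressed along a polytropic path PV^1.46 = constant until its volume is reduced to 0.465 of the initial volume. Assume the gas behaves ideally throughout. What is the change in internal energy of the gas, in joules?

9350 J

V₁ = nRT₁/P₁ = 1.87×8.314×570/172 = 51.5 L.
Polytropic n=1.46: T₂ = T₁(V₁/V₂)^(n−1) = 570×(2.15)^0.46 = 811 K; P₂ = P₁(V₁/V₂)^n = 526 kPa.
For an ideal gas ΔU = nCvΔT with Cv = (5/2)R = 20.8 J/(mol·K).
ΔU = 1.87×20.8×(811−570) = 9350 J.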